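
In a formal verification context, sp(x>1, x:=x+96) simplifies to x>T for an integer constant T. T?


Formula: sp(P, x:=E) = exists old_x. (x = E[old_x/x]) AND P[old_x/x] (old_x is the value of x before the assignment; eliminate old_x by solving x = E[old_x/x] for old_x)
Step 1: Precondition P: x>1, i.e. old_x > 1
Step 2: Assignment gives x = old_x + 96, so old_x = x - 96
Step 3: Substitute into P: x - 96 > 1
Step 4: Simplify: x > 1+96 = 97

97


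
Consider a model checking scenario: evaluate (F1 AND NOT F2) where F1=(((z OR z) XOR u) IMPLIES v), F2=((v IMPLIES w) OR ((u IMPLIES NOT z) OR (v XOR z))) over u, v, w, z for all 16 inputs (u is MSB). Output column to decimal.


F1 = (((z OR z) XOR u) IMPLIES v)
F2 = ((v IMPLIES w) OR ((u IMPLIES NOT z) OR (v XOR z)))
Counterexample to F1=>F2 is where F1=1 and F2=0.
Evaluate each row (bits = u,v,w,z, MSB first):
  row 0 [0000]: F1=1 F2=1 -> F1&~F2 -> 0
  row 1 [0001]: F1=0 F2=1 -> F1&~F2 -> 0
  row 2 [0010]: F1=1 F2=1 -> F1&~F2 -> 0
  row 3 [0011]: F1=0 F2=1 -> F1&~F2 -> 0
  row 4 [0100]: F1=1 F2=1 -> F1&~F2 -> 0
  row 5 [0101]: F1=1 F2=1 -> F1&~F2 -> 0
  row 6 [0110]: F1=1 F2=1 -> F1&~F2 -> 0
  row 7 [0111]: F1=1 F2=1 -> F1&~F2 -> 0
  row 8 [1000]: F1=0 F2=1 -> F1&~F2 -> 0
  row 9 [1001]: F1=1 F2=1 -> F1&~F2 -> 0
  row 10 [1010]: F1=0 F2=1 -> F1&~F2 -> 0
  row 11 [1011]: F1=1 F2=1 -> F1&~F2 -> 0
  row 12 [1100]: F1=1 F2=1 -> F1&~F2 -> 0
  row 13 [1101]: F1=1 F2=0 -> F1&~F2 -> 1
  row 14 [1110]: F1=1 F2=1 -> F1&~F2 -> 0
  row 15 [1111]: F1=1 F2=1 -> F1&~F2 -> 0
Full result column, 4 rows per line (u,v fixed per line; w,z runs 00..11 left to right):
  rows 0-3 [u,v=00]: 0000  = hex 0
  rows 4-7 [u,v=01]: 0000  = hex 0
  rows 8-11 [u,v=10]: 0000  = hex 0
  rows 12-15 [u,v=11]: 0100  = hex 4
Counterexample vector (row 0 .. row 15) = 0000000000000100
Output column grouped in 4s = 0000 0000 0000 0100 = 0x0004
Convert to decimal digit by digit (value = value*16 + digit):
  0 -> 0
  0*16 + 0 = 0
  0*16 + 0 = 0
  0*16 + 4 = 4
Decimal = 4

4


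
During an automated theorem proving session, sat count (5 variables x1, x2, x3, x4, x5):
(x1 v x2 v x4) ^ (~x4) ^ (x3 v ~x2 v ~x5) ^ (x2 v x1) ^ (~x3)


CNF with 5 clauses over 5 vars (32 assignments).
An assignment satisfies CNF iff every clause has >=1 true literal.
Check each row (bits = x1,x2,x3,x4,x5; clause T/F shown):
  row 0 [00000]: clauses=FTTFT -> 0
  row 1 [00001]: clauses=FTTFT -> 0
  row 2 [00010]: clauses=TFTFT -> 0
  row 3 [00011]: clauses=TFTFT -> 0
  row 4 [00100]: clauses=FTTFF -> 0
  row 5 [00101]: clauses=FTTFF -> 0
  row 6 [00110]: clauses=TFTFF -> 0
  row 7 [00111]: clauses=TFTFF -> 0
  row 8 [01000]: clauses=TTTTT -> 1
  row 9 [01001]: clauses=TTFTT -> 0
  row 10 [01010]: clauses=TFTTT -> 0
  row 11 [01011]: clauses=TFFTT -> 0
  row 12 [01100]: clauses=TTTTF -> 0
  row 13 [01101]: clauses=TTTTF -> 0
  row 14 [01110]: clauses=TFTTF -> 0
  row 15 [01111]: clauses=TFTTF -> 0
  row 16 [10000]: clauses=TTTTT -> 1
  row 17 [10001]: clauses=TTTTT -> 1
  row 18 [10010]: clauses=TFTTT -> 0
  row 19 [10011]: clauses=TFTTT -> 0
  row 20 [10100]: clauses=TTTTF -> 0
  row 21 [10101]: clauses=TTTTF -> 0
  row 22 [10110]: clauses=TFTTF -> 0
  row 23 [10111]: clauses=TFTTF -> 0
  row 24 [11000]: clauses=TTTTT -> 1
  row 25 [11001]: clauses=TTFTT -> 0
  row 26 [11010]: clauses=TFTTT -> 0
  row 27 [11011]: clauses=TFFTT -> 0
  row 28 [11100]: clauses=TTTTF -> 0
  row 29 [11101]: clauses=TTTTF -> 0
  row 30 [11110]: clauses=TFTTF -> 0
  row 31 [11111]: clauses=TFTTF -> 0
Full result column, 8 rows per line (x1,x2 fixed per line; x3,x4,x5 runs 000..111 left to right):
  rows 0-7 [x1,x2=00]: 00000000  (ones: 0)
  rows 8-15 [x1,x2=01]: 10000000  (ones: 1)
  rows 16-23 [x1,x2=10]: 11000000  (ones: 2)
  rows 24-31 [x1,x2=11]: 10000000  (ones: 1)
Satisfying assignments = 0+1+2+1 = 4

4


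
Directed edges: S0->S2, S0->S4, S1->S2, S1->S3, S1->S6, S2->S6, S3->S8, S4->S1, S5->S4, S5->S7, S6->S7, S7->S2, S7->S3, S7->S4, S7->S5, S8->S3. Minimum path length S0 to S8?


BFS layer-by-layer from S0:
  dist 0: {S0}
  dist 1: {S2, S4}
  dist 2: {S1, S6}
  dist 3: {S3, S7}
  dist 4: {S5, S8}
  -> S8 reached at distance 4
Shortest path length = 4

4


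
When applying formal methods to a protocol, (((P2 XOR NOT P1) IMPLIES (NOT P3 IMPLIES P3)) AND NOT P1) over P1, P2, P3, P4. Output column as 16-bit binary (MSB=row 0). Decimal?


Formula: (((P2 XOR NOT P1) IMPLIES (NOT P3 IMPLIES P3)) AND NOT P1) over P1, P2, P3, P4 (16 rows)
Evaluate each row (bits = P1,P2,P3,P4, MSB first):
  row 0 [0000]: (((0 XOR NOT 0) IMPLIES (NOT 0 IMPLIES 0)) AND NOT 0) -> 0
  row 1 [0001]: (((0 XOR NOT 0) IMPLIES (NOT 0 IMPLIES 0)) AND NOT 0) -> 0
  row 2 [0010]: (((0 XOR NOT 0) IMPLIES (NOT 1 IMPLIES 1)) AND NOT 0) -> 1
  row 3 [0011]: (((0 XOR NOT 0) IMPLIES (NOT 1 IMPLIES 1)) AND NOT 0) -> 1
  row 4 [0100]: (((1 XOR NOT 0) IMPLIES (NOT 0 IMPLIES 0)) AND NOT 0) -> 1
  row 5 [0101]: (((1 XOR NOT 0) IMPLIES (NOT 0 IMPLIES 0)) AND NOT 0) -> 1
  row 6 [0110]: (((1 XOR NOT 0) IMPLIES (NOT 1 IMPLIES 1)) AND NOT 0) -> 1
  row 7 [0111]: (((1 XOR NOT 0) IMPLIES (NOT 1 IMPLIES 1)) AND NOT 0) -> 1
  row 8 [1000]: (((0 XOR NOT 1) IMPLIES (NOT 0 IMPLIES 0)) AND NOT 1) -> 0
  row 9 [1001]: (((0 XOR NOT 1) IMPLIES (NOT 0 IMPLIES 0)) AND NOT 1) -> 0
  row 10 [1010]: (((0 XOR NOT 1) IMPLIES (NOT 1 IMPLIES 1)) AND NOT 1) -> 0
  row 11 [1011]: (((0 XOR NOT 1) IMPLIES (NOT 1 IMPLIES 1)) AND NOT 1) -> 0
  row 12 [1100]: (((1 XOR NOT 1) IMPLIES (NOT 0 IMPLIES 0)) AND NOT 1) -> 0
  row 13 [1101]: (((1 XOR NOT 1) IMPLIES (NOT 0 IMPLIES 0)) AND NOT 1) -> 0
  row 14 [1110]: (((1 XOR NOT 1) IMPLIES (NOT 1 IMPLIES 1)) AND NOT 1) -> 0
  row 15 [1111]: (((1 XOR NOT 1) IMPLIES (NOT 1 IMPLIES 1)) AND NOT 1) -> 0
Full result column, 4 rows per line (P1,P2 fixed per line; P3,P4 runs 00..11 left to right):
  rows 0-3 [P1,P2=00]: 0011  = hex 3
  rows 4-7 [P1,P2=01]: 1111  = hex F
  rows 8-11 [P1,P2=10]: 0000  = hex 0
  rows 12-15 [P1,P2=11]: 0000  = hex 0
Output column (row 0 .. row 15) = 0011111100000000
Output column grouped in 4s = 0011 1111 0000 0000 = 0x3F00
Convert to decimal digit by digit (value = value*16 + digit):
  3 -> 3
  3*16 + 15 (F) = 63
  63*16 + 0 = 1008
  1008*16 + 0 = 16128
Decimal = 16128

16128


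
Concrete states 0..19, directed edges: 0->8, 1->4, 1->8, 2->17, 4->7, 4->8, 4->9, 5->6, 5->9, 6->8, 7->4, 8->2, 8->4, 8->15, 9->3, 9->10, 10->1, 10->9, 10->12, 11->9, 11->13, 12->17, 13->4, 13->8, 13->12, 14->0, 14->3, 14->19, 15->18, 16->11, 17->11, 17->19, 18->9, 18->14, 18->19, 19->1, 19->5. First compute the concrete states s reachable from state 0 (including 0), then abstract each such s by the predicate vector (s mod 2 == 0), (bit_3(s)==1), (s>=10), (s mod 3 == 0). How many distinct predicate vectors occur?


BFS from 0:
Concrete reachable: {0, 1, 2, 3, 4, 5, 6, 7, 8, 9, 10, 11, 12, 13, 14, 15, 17, 18, 19}
Abstract via predicates (s mod 2 == 0), (bit_3(s)==1), (s>=10), (s mod 3 == 0):
  (0,0,0,0) <- {1, 5, 7}
  (0,0,0,1) <- {3}
  (0,0,1,0) <- {17, 19}
  (0,1,0,1) <- {9}
  (0,1,1,0) <- {11, 13}
  (0,1,1,1) <- {15}
  (1,0,0,0) <- {2, 4}
  (1,0,0,1) <- {0, 6}
  (1,0,1,1) <- {18}
  (1,1,0,0) <- {8}
  (1,1,1,0) <- {10, 14}
  (1,1,1,1) <- {12}
Distinct abstract states = 12

12


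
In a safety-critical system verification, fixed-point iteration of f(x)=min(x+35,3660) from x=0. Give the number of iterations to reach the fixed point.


Step 1: x=0, cap=3660, increment=35
Step 2: x grows by 35 each step until capped at 3660; fixed point is x=3660
Step 3: iterations = ceil(3660/35) = 105

105


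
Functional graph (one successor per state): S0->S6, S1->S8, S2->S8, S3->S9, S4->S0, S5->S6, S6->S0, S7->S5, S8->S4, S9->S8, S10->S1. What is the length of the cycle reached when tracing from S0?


Trace from S0 until a state repeats:
  S0 -> S6 -> S0
S0 first seen at step 0, revisited at step 2.
Cycle length = 2 - 0 = 2

2


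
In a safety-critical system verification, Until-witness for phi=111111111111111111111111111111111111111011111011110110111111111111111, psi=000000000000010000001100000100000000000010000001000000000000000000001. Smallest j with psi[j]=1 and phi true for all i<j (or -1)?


(phi U psi) at 0: need smallest j with psi[j]=1 and phi[i]=1 for all i in [0,j).
Scan from step 0:
  step 0: phi=1, psi=0 -> continue
  step 1: phi=1, psi=0 -> continue
  step 2: phi=1, psi=0 -> continue
  step 3: phi=1, psi=0 -> continue
  step 13: psi=1 and phi held for [0,13) -> witness found
Witness step = 13

13


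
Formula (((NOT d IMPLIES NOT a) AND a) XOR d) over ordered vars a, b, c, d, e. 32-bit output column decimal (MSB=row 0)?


Formula: (((NOT d IMPLIES NOT a) AND a) XOR d) over a, b, c, d, e (32 rows)
Evaluate each row (bits = a,b,c,d,e, MSB first):
  row 0 [00000]: (((NOT 0 IMPLIES NOT 0) AND 0) XOR 0) -> 0
  row 1 [00001]: (((NOT 0 IMPLIES NOT 0) AND 0) XOR 0) -> 0
  row 2 [00010]: (((NOT 1 IMPLIES NOT 0) AND 0) XOR 1) -> 1
  row 3 [00011]: (((NOT 1 IMPLIES NOT 0) AND 0) XOR 1) -> 1
  row 4 [00100]: (((NOT 0 IMPLIES NOT 0) AND 0) XOR 0) -> 0
  row 5 [00101]: (((NOT 0 IMPLIES NOT 0) AND 0) XOR 0) -> 0
  row 6 [00110]: (((NOT 1 IMPLIES NOT 0) AND 0) XOR 1) -> 1
  row 7 [00111]: (((NOT 1 IMPLIES NOT 0) AND 0) XOR 1) -> 1
  row 8 [01000]: (((NOT 0 IMPLIES NOT 0) AND 0) XOR 0) -> 0
  row 9 [01001]: (((NOT 0 IMPLIES NOT 0) AND 0) XOR 0) -> 0
  row 10 [01010]: (((NOT 1 IMPLIES NOT 0) AND 0) XOR 1) -> 1
  row 11 [01011]: (((NOT 1 IMPLIES NOT 0) AND 0) XOR 1) -> 1
  row 12 [01100]: (((NOT 0 IMPLIES NOT 0) AND 0) XOR 0) -> 0
  row 13 [01101]: (((NOT 0 IMPLIES NOT 0) AND 0) XOR 0) -> 0
  row 14 [01110]: (((NOT 1 IMPLIES NOT 0) AND 0) XOR 1) -> 1
  row 15 [01111]: (((NOT 1 IMPLIES NOT 0) AND 0) XOR 1) -> 1
  row 16 [10000]: (((NOT 0 IMPLIES NOT 1) AND 1) XOR 0) -> 0
  row 17 [10001]: (((NOT 0 IMPLIES NOT 1) AND 1) XOR 0) -> 0
  row 18 [10010]: (((NOT 1 IMPLIES NOT 1) AND 1) XOR 1) -> 0
  row 19 [10011]: (((NOT 1 IMPLIES NOT 1) AND 1) XOR 1) -> 0
  row 20 [10100]: (((NOT 0 IMPLIES NOT 1) AND 1) XOR 0) -> 0
  row 21 [10101]: (((NOT 0 IMPLIES NOT 1) AND 1) XOR 0) -> 0
  row 22 [10110]: (((NOT 1 IMPLIES NOT 1) AND 1) XOR 1) -> 0
  row 23 [10111]: (((NOT 1 IMPLIES NOT 1) AND 1) XOR 1) -> 0
  row 24 [11000]: (((NOT 0 IMPLIES NOT 1) AND 1) XOR 0) -> 0
  row 25 [11001]: (((NOT 0 IMPLIES NOT 1) AND 1) XOR 0) -> 0
  row 26 [11010]: (((NOT 1 IMPLIES NOT 1) AND 1) XOR 1) -> 0
  row 27 [11011]: (((NOT 1 IMPLIES NOT 1) AND 1) XOR 1) -> 0
  row 28 [11100]: (((NOT 0 IMPLIES NOT 1) AND 1) XOR 0) -> 0
  row 29 [11101]: (((NOT 0 IMPLIES NOT 1) AND 1) XOR 0) -> 0
  row 30 [11110]: (((NOT 1 IMPLIES NOT 1) AND 1) XOR 1) -> 0
  row 31 [11111]: (((NOT 1 IMPLIES NOT 1) AND 1) XOR 1) -> 0
Full result column, 4 rows per line (a,b,c fixed per line; d,e runs 00..11 left to right):
  rows 0-3 [a,b,c=000]: 0011  = hex 3
  rows 4-7 [a,b,c=001]: 0011  = hex 3
  rows 8-11 [a,b,c=010]: 0011  = hex 3
  rows 12-15 [a,b,c=011]: 0011  = hex 3
  rows 16-19 [a,b,c=100]: 0000  = hex 0
  rows 20-23 [a,b,c=101]: 0000  = hex 0
  rows 24-27 [a,b,c=110]: 0000  = hex 0
  rows 28-31 [a,b,c=111]: 0000  = hex 0
Output column (row 0 .. row 31) = 00110011001100110000000000000000
Output column grouped in 4s = 0011 0011 0011 0011 0000 0000 0000 0000 = 0x33330000
Convert to decimal digit by digit (value = value*16 + digit):
  3 -> 3
  3*16 + 3 = 51
  51*16 + 3 = 819
  819*16 + 3 = 13107
  13107*16 + 0 = 209712
  209712*16 + 0 = 3355392
  3355392*16 + 0 = 53686272
  53686272*16 + 0 = 858980352
Decimal = 858980352

858980352


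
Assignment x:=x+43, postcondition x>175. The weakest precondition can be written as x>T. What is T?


Formula: wp(x:=E, P) = P[E/x] (substitute E for x in postcondition)
Step 1: Postcondition: x>175
Step 2: Substitute x+43 for x: x+43>175
Step 3: Solve for x: x > 175-43 = 132

132


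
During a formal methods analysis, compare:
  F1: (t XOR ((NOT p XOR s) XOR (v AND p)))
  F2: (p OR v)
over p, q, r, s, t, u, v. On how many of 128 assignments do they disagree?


F1 = (t XOR ((NOT p XOR s) XOR (v AND p)))
F2 = (p OR v)
Evaluate both on each of 128 rows (bits = p,q,r,s,t,u,v):
  row 0 [0000000]: F1=1 F2=0 (differ) -> 1
  row 1 [0000001]: F1=1 F2=1 -> 0
  row 2 [0000010]: F1=1 F2=0 (differ) -> 1
  row 3 [0000011]: F1=1 F2=1 -> 0
  row 4 [0000100]: F1=0 F2=0 -> 0
  (every remaining row is evaluated the same way; all 128 results are listed next)
Full result column, 8 rows per line (p,q,r,s fixed per line; t,u,v runs 000..111 left to right):
  rows 0-7 [p,q,r,s=0000]: 10100101  (ones: 4)
  rows 8-15 [p,q,r,s=0001]: 01011010  (ones: 4)
  rows 16-23 [p,q,r,s=0010]: 10100101  (ones: 4)
  rows 24-31 [p,q,r,s=0011]: 01011010  (ones: 4)
  rows 32-39 [p,q,r,s=0100]: 10100101  (ones: 4)
  rows 40-47 [p,q,r,s=0101]: 01011010  (ones: 4)
  rows 48-55 [p,q,r,s=0110]: 10100101  (ones: 4)
  rows 56-63 [p,q,r,s=0111]: 01011010  (ones: 4)
  rows 64-71 [p,q,r,s=1000]: 10100101  (ones: 4)
  rows 72-79 [p,q,r,s=1001]: 01011010  (ones: 4)
  rows 80-87 [p,q,r,s=1010]: 10100101  (ones: 4)
  rows 88-95 [p,q,r,s=1011]: 01011010  (ones: 4)
  rows 96-103 [p,q,r,s=1100]: 10100101  (ones: 4)
  rows 104-111 [p,q,r,s=1101]: 01011010  (ones: 4)
  rows 112-119 [p,q,r,s=1110]: 10100101  (ones: 4)
  rows 120-127 [p,q,r,s=1111]: 01011010  (ones: 4)
Disagreements = 4+4+4+4+4+4+4+4+4+4+4+4+4+4+4+4 = 64

64


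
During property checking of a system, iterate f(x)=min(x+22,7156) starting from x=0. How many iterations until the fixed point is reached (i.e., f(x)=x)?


Step 1: x=0, cap=7156, increment=22
Step 2: x grows by 22 each step until capped at 7156; fixed point is x=7156
Step 3: iterations = ceil(7156/22) = 326

326


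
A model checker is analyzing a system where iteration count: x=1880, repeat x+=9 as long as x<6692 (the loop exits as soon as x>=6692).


Step 1: x goes from 1880 toward 6692 by 9; the body runs while x<6692, so iterations = ceil((bound-start)/step)
Step 2: Distance=4812
Step 3: ceil(4812/9)=535

535


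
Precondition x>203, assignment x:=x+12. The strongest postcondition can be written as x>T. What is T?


Formula: sp(P, x:=E) = exists old_x. (x = E[old_x/x]) AND P[old_x/x] (old_x is the value of x before the assignment; eliminate old_x by solving x = E[old_x/x] for old_x)
Step 1: Precondition P: x>203, i.e. old_x > 203
Step 2: Assignment gives x = old_x + 12, so old_x = x - 12
Step 3: Substitute into P: x - 12 > 203
Step 4: Simplify: x > 203+12 = 215

215


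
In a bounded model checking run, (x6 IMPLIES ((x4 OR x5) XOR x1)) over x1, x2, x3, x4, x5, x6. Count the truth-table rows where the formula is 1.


Formula: (x6 IMPLIES ((x4 OR x5) XOR x1)) over 6 vars (64 rows)
Evaluate each row (x1, x2, x3, x4, x5, x6 as bits, MSB first):
  row 0 [000000]: (0 IMPLIES ((0 OR 0) XOR 0)) -> 1
  row 1 [000001]: (1 IMPLIES ((0 OR 0) XOR 0)) -> 0
  row 2 [000010]: (0 IMPLIES ((0 OR 1) XOR 0)) -> 1
  row 3 [000011]: (1 IMPLIES ((0 OR 1) XOR 0)) -> 1
  row 4 [000100]: (0 IMPLIES ((1 OR 0) XOR 0)) -> 1
  (every remaining row is evaluated the same way; all 64 results are listed next)
Full result column, 8 rows per line (x1,x2,x3 fixed per line; x4,x5,x6 runs 000..111 left to right):
  rows 0-7 [x1,x2,x3=000]: 10111111  (ones: 7)
  rows 8-15 [x1,x2,x3=001]: 10111111  (ones: 7)
  rows 16-23 [x1,x2,x3=010]: 10111111  (ones: 7)
  rows 24-31 [x1,x2,x3=011]: 10111111  (ones: 7)
  rows 32-39 [x1,x2,x3=100]: 11101010  (ones: 5)
  rows 40-47 [x1,x2,x3=101]: 11101010  (ones: 5)
  rows 48-55 [x1,x2,x3=110]: 11101010  (ones: 5)
  rows 56-63 [x1,x2,x3=111]: 11101010  (ones: 5)
Count of 1-rows = 7+7+7+7+5+5+5+5 = 48

48


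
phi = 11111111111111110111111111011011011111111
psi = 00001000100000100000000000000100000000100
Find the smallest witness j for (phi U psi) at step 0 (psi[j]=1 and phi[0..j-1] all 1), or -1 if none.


(phi U psi) at 0: need smallest j with psi[j]=1 and phi[i]=1 for all i in [0,j).
Scan from step 0:
  step 0: phi=1, psi=0 -> continue
  step 1: phi=1, psi=0 -> continue
  step 2: phi=1, psi=0 -> continue
  step 3: phi=1, psi=0 -> continue
  step 4: psi=1 and phi held for [0,4) -> witness found
Witness step = 4

4


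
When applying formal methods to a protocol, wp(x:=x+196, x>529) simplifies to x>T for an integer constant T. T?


Formula: wp(x:=E, P) = P[E/x] (substitute E for x in postcondition)
Step 1: Postcondition: x>529
Step 2: Substitute x+196 for x: x+196>529
Step 3: Solve for x: x > 529-196 = 333

333


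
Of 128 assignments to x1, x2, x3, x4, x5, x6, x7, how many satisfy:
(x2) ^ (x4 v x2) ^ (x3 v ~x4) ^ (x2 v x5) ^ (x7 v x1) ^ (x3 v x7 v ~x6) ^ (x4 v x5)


CNF with 7 clauses over 7 vars (128 assignments).
An assignment satisfies CNF iff every clause has >=1 true literal.
Check each row (bits = x1,x2,x3,x4,x5,x6,x7; clause T/F shown):
  row 0 [0000000]: clauses=FFTFFTF -> 0
  row 1 [0000001]: clauses=FFTFTTF -> 0
  row 2 [0000010]: clauses=FFTFFFF -> 0
  row 3 [0000011]: clauses=FFTFTTF -> 0
  row 4 [0000100]: clauses=FFTTFTT -> 0
  (every remaining row is evaluated the same way; all 128 results are listed next)
Full result column, 8 rows per line (x1,x2,x3,x4 fixed per line; x5,x6,x7 runs 000..111 left to right):
  rows 0-7 [x1,x2,x3,x4=0000]: 00000000  (ones: 0)
  rows 8-15 [x1,x2,x3,x4=0001]: 00000000  (ones: 0)
  rows 16-23 [x1,x2,x3,x4=0010]: 00000000  (ones: 0)
  rows 24-31 [x1,x2,x3,x4=0011]: 00000000  (ones: 0)
  rows 32-39 [x1,x2,x3,x4=0100]: 00000101  (ones: 2)
  rows 40-47 [x1,x2,x3,x4=0101]: 00000000  (ones: 0)
  rows 48-55 [x1,x2,x3,x4=0110]: 00000101  (ones: 2)
  rows 56-63 [x1,x2,x3,x4=0111]: 01010101  (ones: 4)
  rows 64-71 [x1,x2,x3,x4=1000]: 00000000  (ones: 0)
  rows 72-79 [x1,x2,x3,x4=1001]: 00000000  (ones: 0)
  rows 80-87 [x1,x2,x3,x4=1010]: 00000000  (ones: 0)
  rows 88-95 [x1,x2,x3,x4=1011]: 00000000  (ones: 0)
  rows 96-103 [x1,x2,x3,x4=1100]: 00001101  (ones: 3)
  rows 104-111 [x1,x2,x3,x4=1101]: 00000000  (ones: 0)
  rows 112-119 [x1,x2,x3,x4=1110]: 00001111  (ones: 4)
  rows 120-127 [x1,x2,x3,x4=1111]: 11111111  (ones: 8)
Satisfying assignments = 0+0+0+0+2+0+2+4+0+0+0+0+3+0+4+8 = 23

23


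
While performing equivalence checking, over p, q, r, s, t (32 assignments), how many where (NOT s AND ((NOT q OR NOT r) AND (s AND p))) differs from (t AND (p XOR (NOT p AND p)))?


F1 = (NOT s AND ((NOT q OR NOT r) AND (s AND p)))
F2 = (t AND (p XOR (NOT p AND p)))
Evaluate both on each of 32 rows (bits = p,q,r,s,t):
  row 0 [00000]: F1=0 F2=0 -> 0
  row 1 [00001]: F1=0 F2=0 -> 0
  row 2 [00010]: F1=0 F2=0 -> 0
  row 3 [00011]: F1=0 F2=0 -> 0
  row 4 [00100]: F1=0 F2=0 -> 0
  row 5 [00101]: F1=0 F2=0 -> 0
  row 6 [00110]: F1=0 F2=0 -> 0
  row 7 [00111]: F1=0 F2=0 -> 0
  row 8 [01000]: F1=0 F2=0 -> 0
  row 9 [01001]: F1=0 F2=0 -> 0
  row 10 [01010]: F1=0 F2=0 -> 0
  row 11 [01011]: F1=0 F2=0 -> 0
  row 12 [01100]: F1=0 F2=0 -> 0
  row 13 [01101]: F1=0 F2=0 -> 0
  row 14 [01110]: F1=0 F2=0 -> 0
  row 15 [01111]: F1=0 F2=0 -> 0
  row 16 [10000]: F1=0 F2=0 -> 0
  row 17 [10001]: F1=0 F2=1 (differ) -> 1
  row 18 [10010]: F1=0 F2=0 -> 0
  row 19 [10011]: F1=0 F2=1 (differ) -> 1
  row 20 [10100]: F1=0 F2=0 -> 0
  row 21 [10101]: F1=0 F2=1 (differ) -> 1
  row 22 [10110]: F1=0 F2=0 -> 0
  row 23 [10111]: F1=0 F2=1 (differ) -> 1
  row 24 [11000]: F1=0 F2=0 -> 0
  row 25 [11001]: F1=0 F2=1 (differ) -> 1
  row 26 [11010]: F1=0 F2=0 -> 0
  row 27 [11011]: F1=0 F2=1 (differ) -> 1
  row 28 [11100]: F1=0 F2=0 -> 0
  row 29 [11101]: F1=0 F2=1 (differ) -> 1
  row 30 [11110]: F1=0 F2=0 -> 0
  row 31 [11111]: F1=0 F2=1 (differ) -> 1
Full result column, 8 rows per line (p,q fixed per line; r,s,t runs 000..111 left to right):
  rows 0-7 [p,q=00]: 00000000  (ones: 0)
  rows 8-15 [p,q=01]: 00000000  (ones: 0)
  rows 16-23 [p,q=10]: 01010101  (ones: 4)
  rows 24-31 [p,q=11]: 01010101  (ones: 4)
Disagreements = 0+0+4+4 = 8

8


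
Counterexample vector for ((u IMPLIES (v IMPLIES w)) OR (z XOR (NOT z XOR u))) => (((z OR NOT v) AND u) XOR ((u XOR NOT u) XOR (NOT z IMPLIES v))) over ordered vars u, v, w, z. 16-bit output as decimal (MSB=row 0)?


F1 = ((u IMPLIES (v IMPLIES w)) OR (z XOR (NOT z XOR u)))
F2 = (((z OR NOT v) AND u) XOR ((u XOR NOT u) XOR (NOT z IMPLIES v)))
Counterexample to F1=>F2 is where F1=1 and F2=0.
Evaluate each row (bits = u,v,w,z, MSB first):
  row 0 [0000]: F1=1 F2=1 -> F1&~F2 -> 0
  row 1 [0001]: F1=1 F2=0 -> F1&~F2 -> 1
  row 2 [0010]: F1=1 F2=1 -> F1&~F2 -> 0
  row 3 [0011]: F1=1 F2=0 -> F1&~F2 -> 1
  row 4 [0100]: F1=1 F2=0 -> F1&~F2 -> 1
  row 5 [0101]: F1=1 F2=0 -> F1&~F2 -> 1
  row 6 [0110]: F1=1 F2=0 -> F1&~F2 -> 1
  row 7 [0111]: F1=1 F2=0 -> F1&~F2 -> 1
  row 8 [1000]: F1=1 F2=0 -> F1&~F2 -> 1
  row 9 [1001]: F1=1 F2=1 -> F1&~F2 -> 0
  row 10 [1010]: F1=1 F2=0 -> F1&~F2 -> 1
  row 11 [1011]: F1=1 F2=1 -> F1&~F2 -> 0
  row 12 [1100]: F1=0 F2=0 -> F1&~F2 -> 0
  row 13 [1101]: F1=0 F2=1 -> F1&~F2 -> 0
  row 14 [1110]: F1=1 F2=0 -> F1&~F2 -> 1
  row 15 [1111]: F1=1 F2=1 -> F1&~F2 -> 0
Full result column, 4 rows per line (u,v fixed per line; w,z runs 00..11 left to right):
  rows 0-3 [u,v=00]: 0101  = hex 5
  rows 4-7 [u,v=01]: 1111  = hex F
  rows 8-11 [u,v=10]: 1010  = hex A
  rows 12-15 [u,v=11]: 0010  = hex 2
Counterexample vector (row 0 .. row 15) = 0101111110100010
Output column grouped in 4s = 0101 1111 1010 0010 = 0x5FA2
Convert to decimal digit by digit (value = value*16 + digit):
  5 -> 5
  5*16 + 15 (F) = 95
  95*16 + 10 (A) = 1530
  1530*16 + 2 = 24482
Decimal = 24482

24482


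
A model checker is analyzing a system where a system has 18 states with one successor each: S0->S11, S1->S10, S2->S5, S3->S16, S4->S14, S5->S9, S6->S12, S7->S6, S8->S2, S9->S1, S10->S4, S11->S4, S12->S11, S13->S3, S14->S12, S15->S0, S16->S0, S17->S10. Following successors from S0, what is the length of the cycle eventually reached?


Trace from S0 until a state repeats:
  S0 -> S11 -> S4 -> S14 -> S12 -> S11
S11 first seen at step 1, revisited at step 5.
Cycle length = 5 - 1 = 4

4


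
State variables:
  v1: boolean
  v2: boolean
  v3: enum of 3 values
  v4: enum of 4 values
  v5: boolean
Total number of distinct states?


State space = product of domain sizes of all variables.
Domain sizes:
  v1 (boolean): 2
  v2 (boolean): 2
  v3 (enum of 3 values): 3
  v4 (enum of 4 values): 4
  v5 (boolean): 2
Product = 2 * 2 * 3 * 4 * 2 = 96

96


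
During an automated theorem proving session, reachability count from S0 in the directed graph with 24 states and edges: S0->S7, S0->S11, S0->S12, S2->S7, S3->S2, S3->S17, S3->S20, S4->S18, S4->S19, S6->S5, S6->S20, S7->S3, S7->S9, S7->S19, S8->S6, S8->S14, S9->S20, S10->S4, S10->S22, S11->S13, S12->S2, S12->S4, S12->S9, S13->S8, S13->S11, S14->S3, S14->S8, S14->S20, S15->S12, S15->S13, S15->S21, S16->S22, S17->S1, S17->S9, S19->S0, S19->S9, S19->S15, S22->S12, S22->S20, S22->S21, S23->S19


BFS from S0:
  layer 0: {S0}
  layer 1: {S7, S11, S12}
  layer 2: {S2, S3, S4, S9, S13, S19}
  layer 3: {S8, S15, S17, S18, S20}
  layer 4: {S1, S6, S14, S21}
  layer 5: {S5}
Reachable set: {S0, S1, S2, S3, S4, S5, S6, S7, S8, S9, S11, S12, S13, S14, S15, S17, S18, S19, S20, S21}
Count = 20

20


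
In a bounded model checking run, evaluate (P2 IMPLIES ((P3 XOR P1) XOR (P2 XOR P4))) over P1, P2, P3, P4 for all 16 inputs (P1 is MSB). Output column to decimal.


Formula: (P2 IMPLIES ((P3 XOR P1) XOR (P2 XOR P4))) over P1, P2, P3, P4 (16 rows)
Evaluate each row (bits = P1,P2,P3,P4, MSB first):
  row 0 [0000]: (0 IMPLIES ((0 XOR 0) XOR (0 XOR 0))) -> 1
  row 1 [0001]: (0 IMPLIES ((0 XOR 0) XOR (0 XOR 1))) -> 1
  row 2 [0010]: (0 IMPLIES ((1 XOR 0) XOR (0 XOR 0))) -> 1
  row 3 [0011]: (0 IMPLIES ((1 XOR 0) XOR (0 XOR 1))) -> 1
  row 4 [0100]: (1 IMPLIES ((0 XOR 0) XOR (1 XOR 0))) -> 1
  row 5 [0101]: (1 IMPLIES ((0 XOR 0) XOR (1 XOR 1))) -> 0
  row 6 [0110]: (1 IMPLIES ((1 XOR 0) XOR (1 XOR 0))) -> 0
  row 7 [0111]: (1 IMPLIES ((1 XOR 0) XOR (1 XOR 1))) -> 1
  row 8 [1000]: (0 IMPLIES ((0 XOR 1) XOR (0 XOR 0))) -> 1
  row 9 [1001]: (0 IMPLIES ((0 XOR 1) XOR (0 XOR 1))) -> 1
  row 10 [1010]: (0 IMPLIES ((1 XOR 1) XOR (0 XOR 0))) -> 1
  row 11 [1011]: (0 IMPLIES ((1 XOR 1) XOR (0 XOR 1))) -> 1
  row 12 [1100]: (1 IMPLIES ((0 XOR 1) XOR (1 XOR 0))) -> 0
  row 13 [1101]: (1 IMPLIES ((0 XOR 1) XOR (1 XOR 1))) -> 1
  row 14 [1110]: (1 IMPLIES ((1 XOR 1) XOR (1 XOR 0))) -> 1
  row 15 [1111]: (1 IMPLIES ((1 XOR 1) XOR (1 XOR 1))) -> 0
Full result column, 4 rows per line (P1,P2 fixed per line; P3,P4 runs 00..11 left to right):
  rows 0-3 [P1,P2=00]: 1111  = hex F
  rows 4-7 [P1,P2=01]: 1001  = hex 9
  rows 8-11 [P1,P2=10]: 1111  = hex F
  rows 12-15 [P1,P2=11]: 0110  = hex 6
Output column (row 0 .. row 15) = 1111100111110110
Output column grouped in 4s = 1111 1001 1111 0110 = 0xF9F6
Convert to decimal digit by digit (value = value*16 + digit):
  F -> 15
  15*16 + 9 = 249
  249*16 + 15 (F) = 3999
  3999*16 + 6 = 63990
Decimal = 63990

63990


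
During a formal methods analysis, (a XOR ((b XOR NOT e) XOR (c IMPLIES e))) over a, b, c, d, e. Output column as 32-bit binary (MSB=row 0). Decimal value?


Formula: (a XOR ((b XOR NOT e) XOR (c IMPLIES e))) over a, b, c, d, e (32 rows)
Evaluate each row (bits = a,b,c,d,e, MSB first):
  row 0 [00000]: (0 XOR ((0 XOR NOT 0) XOR (0 IMPLIES 0))) -> 0
  row 1 [00001]: (0 XOR ((0 XOR NOT 1) XOR (0 IMPLIES 1))) -> 1
  row 2 [00010]: (0 XOR ((0 XOR NOT 0) XOR (0 IMPLIES 0))) -> 0
  row 3 [00011]: (0 XOR ((0 XOR NOT 1) XOR (0 IMPLIES 1))) -> 1
  row 4 [00100]: (0 XOR ((0 XOR NOT 0) XOR (1 IMPLIES 0))) -> 1
  row 5 [00101]: (0 XOR ((0 XOR NOT 1) XOR (1 IMPLIES 1))) -> 1
  row 6 [00110]: (0 XOR ((0 XOR NOT 0) XOR (1 IMPLIES 0))) -> 1
  row 7 [00111]: (0 XOR ((0 XOR NOT 1) XOR (1 IMPLIES 1))) -> 1
  row 8 [01000]: (0 XOR ((1 XOR NOT 0) XOR (0 IMPLIES 0))) -> 1
  row 9 [01001]: (0 XOR ((1 XOR NOT 1) XOR (0 IMPLIES 1))) -> 0
  row 10 [01010]: (0 XOR ((1 XOR NOT 0) XOR (0 IMPLIES 0))) -> 1
  row 11 [01011]: (0 XOR ((1 XOR NOT 1) XOR (0 IMPLIES 1))) -> 0
  row 12 [01100]: (0 XOR ((1 XOR NOT 0) XOR (1 IMPLIES 0))) -> 0
  row 13 [01101]: (0 XOR ((1 XOR NOT 1) XOR (1 IMPLIES 1))) -> 0
  row 14 [01110]: (0 XOR ((1 XOR NOT 0) XOR (1 IMPLIES 0))) -> 0
  row 15 [01111]: (0 XOR ((1 XOR NOT 1) XOR (1 IMPLIES 1))) -> 0
  row 16 [10000]: (1 XOR ((0 XOR NOT 0) XOR (0 IMPLIES 0))) -> 1
  row 17 [10001]: (1 XOR ((0 XOR NOT 1) XOR (0 IMPLIES 1))) -> 0
  row 18 [10010]: (1 XOR ((0 XOR NOT 0) XOR (0 IMPLIES 0))) -> 1
  row 19 [10011]: (1 XOR ((0 XOR NOT 1) XOR (0 IMPLIES 1))) -> 0
  row 20 [10100]: (1 XOR ((0 XOR NOT 0) XOR (1 IMPLIES 0))) -> 0
  row 21 [10101]: (1 XOR ((0 XOR NOT 1) XOR (1 IMPLIES 1))) -> 0
  row 22 [10110]: (1 XOR ((0 XOR NOT 0) XOR (1 IMPLIES 0))) -> 0
  row 23 [10111]: (1 XOR ((0 XOR NOT 1) XOR (1 IMPLIES 1))) -> 0
  row 24 [11000]: (1 XOR ((1 XOR NOT 0) XOR (0 IMPLIES 0))) -> 0
  row 25 [11001]: (1 XOR ((1 XOR NOT 1) XOR (0 IMPLIES 1))) -> 1
  row 26 [11010]: (1 XOR ((1 XOR NOT 0) XOR (0 IMPLIES 0))) -> 0
  row 27 [11011]: (1 XOR ((1 XOR NOT 1) XOR (0 IMPLIES 1))) -> 1
  row 28 [11100]: (1 XOR ((1 XOR NOT 0) XOR (1 IMPLIES 0))) -> 1
  row 29 [11101]: (1 XOR ((1 XOR NOT 1) XOR (1 IMPLIES 1))) -> 1
  row 30 [11110]: (1 XOR ((1 XOR NOT 0) XOR (1 IMPLIES 0))) -> 1
  row 31 [11111]: (1 XOR ((1 XOR NOT 1) XOR (1 IMPLIES 1))) -> 1
Full result column, 4 rows per line (a,b,c fixed per line; d,e runs 00..11 left to right):
  rows 0-3 [a,b,c=000]: 0101  = hex 5
  rows 4-7 [a,b,c=001]: 1111  = hex F
  rows 8-11 [a,b,c=010]: 1010  = hex A
  rows 12-15 [a,b,c=011]: 0000  = hex 0
  rows 16-19 [a,b,c=100]: 1010  = hex A
  rows 20-23 [a,b,c=101]: 0000  = hex 0
  rows 24-27 [a,b,c=110]: 0101  = hex 5
  rows 28-31 [a,b,c=111]: 1111  = hex F
Output column (row 0 .. row 31) = 01011111101000001010000001011111
Output column grouped in 4s = 0101 1111 1010 0000 1010 0000 0101 1111 = 0x5FA0A05F
Convert to decimal digit by digit (value = value*16 + digit):
  5 -> 5
  5*16 + 15 (F) = 95
  95*16 + 10 (A) = 1530
  1530*16 + 0 = 24480
  24480*16 + 10 (A) = 391690
  391690*16 + 0 = 6267040
  6267040*16 + 5 = 100272645
  100272645*16 + 15 (F) = 1604362335
Decimal = 1604362335

1604362335


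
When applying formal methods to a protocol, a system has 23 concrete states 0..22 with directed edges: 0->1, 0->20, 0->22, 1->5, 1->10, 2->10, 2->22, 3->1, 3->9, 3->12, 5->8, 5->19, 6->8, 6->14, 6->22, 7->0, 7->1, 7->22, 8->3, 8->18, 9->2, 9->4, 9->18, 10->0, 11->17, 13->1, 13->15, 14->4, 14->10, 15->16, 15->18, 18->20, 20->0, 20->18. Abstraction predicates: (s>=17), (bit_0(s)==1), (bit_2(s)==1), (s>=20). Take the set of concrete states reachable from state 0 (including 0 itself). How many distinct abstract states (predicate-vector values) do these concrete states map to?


BFS from 0:
Concrete reachable: {0, 1, 2, 3, 4, 5, 8, 9, 10, 12, 18, 19, 20, 22}
Abstract via predicates (s>=17), (bit_0(s)==1), (bit_2(s)==1), (s>=20):
  (0,0,0,0) <- {0, 2, 8, 10}
  (0,0,1,0) <- {4, 12}
  (0,1,0,0) <- {1, 3, 9}
  (0,1,1,0) <- {5}
  (1,0,0,0) <- {18}
  (1,0,1,1) <- {20, 22}
  (1,1,0,0) <- {19}
Distinct abstract states = 7

7


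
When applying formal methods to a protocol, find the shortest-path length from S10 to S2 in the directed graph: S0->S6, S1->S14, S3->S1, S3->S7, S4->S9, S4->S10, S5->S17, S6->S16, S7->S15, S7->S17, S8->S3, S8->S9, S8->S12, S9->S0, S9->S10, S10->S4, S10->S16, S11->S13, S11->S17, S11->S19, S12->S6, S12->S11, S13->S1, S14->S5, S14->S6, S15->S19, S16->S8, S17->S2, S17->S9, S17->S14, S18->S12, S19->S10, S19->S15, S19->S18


BFS layer-by-layer from S10:
  dist 0: {S10}
  dist 1: {S4, S16}
  dist 2: {S8, S9}
  dist 3: {S0, S3, S12}
  dist 4: {S1, S6, S7, S11}
  dist 5: {S13, S14, S15, S17, S19}
  dist 6: {S2, S5, S18}
  -> S2 reached at distance 6
Shortest path length = 6

6


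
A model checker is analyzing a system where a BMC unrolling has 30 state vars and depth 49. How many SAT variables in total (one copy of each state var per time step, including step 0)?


BMC unrolls to depth k, creating one copy of each state var for steps 0..k.
Step count = 49 + 1 = 50 (steps 0 through 49)
Vars per step = 30
Total = 30 * 50 = 1500

1500


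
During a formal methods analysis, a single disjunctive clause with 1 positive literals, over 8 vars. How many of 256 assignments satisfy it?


Step 1: Total=2^8=256
Step 2: Unsat when all 1 false: 2^7=128
Step 3: Sat=256-128=128

128


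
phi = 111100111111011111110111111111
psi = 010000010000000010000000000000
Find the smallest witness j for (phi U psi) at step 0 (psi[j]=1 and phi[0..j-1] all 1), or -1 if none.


(phi U psi) at 0: need smallest j with psi[j]=1 and phi[i]=1 for all i in [0,j).
Scan from step 0:
  step 0: phi=1, psi=0 -> continue
  step 1: psi=1 and phi held for [0,1) -> witness found
Witness step = 1

1


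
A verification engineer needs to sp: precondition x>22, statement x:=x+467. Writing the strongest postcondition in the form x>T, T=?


Formula: sp(P, x:=E) = exists old_x. (x = E[old_x/x]) AND P[old_x/x] (old_x is the value of x before the assignment; eliminate old_x by solving x = E[old_x/x] for old_x)
Step 1: Precondition P: x>22, i.e. old_x > 22
Step 2: Assignment gives x = old_x + 467, so old_x = x - 467
Step 3: Substitute into P: x - 467 > 22
Step 4: Simplify: x > 22+467 = 489

489


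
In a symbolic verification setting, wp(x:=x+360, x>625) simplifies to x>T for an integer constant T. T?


Formula: wp(x:=E, P) = P[E/x] (substitute E for x in postcondition)
Step 1: Postcondition: x>625
Step 2: Substitute x+360 for x: x+360>625
Step 3: Solve for x: x > 625-360 = 265

265


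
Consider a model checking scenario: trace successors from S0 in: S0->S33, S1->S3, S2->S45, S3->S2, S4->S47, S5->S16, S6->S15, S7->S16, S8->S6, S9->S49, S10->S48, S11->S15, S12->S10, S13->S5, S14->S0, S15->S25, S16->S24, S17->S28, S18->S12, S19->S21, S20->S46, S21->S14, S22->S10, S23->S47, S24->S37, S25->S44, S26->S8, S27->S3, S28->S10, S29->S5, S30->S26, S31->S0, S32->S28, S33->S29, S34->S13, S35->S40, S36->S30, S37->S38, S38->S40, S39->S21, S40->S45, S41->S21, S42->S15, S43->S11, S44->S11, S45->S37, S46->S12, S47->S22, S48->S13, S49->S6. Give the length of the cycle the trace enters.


Trace from S0 until a state repeats:
  S0 -> S33 -> S29 -> S5 -> S16 -> S24 -> S37 -> S38 -> S40 -> S45 -> S37
S37 first seen at step 6, revisited at step 10.
Cycle length = 10 - 6 = 4

4


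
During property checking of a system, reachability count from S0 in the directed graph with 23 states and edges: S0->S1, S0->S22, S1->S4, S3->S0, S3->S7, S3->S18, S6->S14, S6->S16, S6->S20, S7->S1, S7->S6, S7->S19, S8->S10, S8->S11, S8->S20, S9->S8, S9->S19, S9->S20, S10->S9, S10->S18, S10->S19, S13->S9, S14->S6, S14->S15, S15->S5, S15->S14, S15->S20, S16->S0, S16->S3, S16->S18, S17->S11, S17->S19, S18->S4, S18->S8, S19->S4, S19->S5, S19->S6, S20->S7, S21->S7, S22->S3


BFS from S0:
  layer 0: {S0}
  layer 1: {S1, S22}
  layer 2: {S3, S4}
  layer 3: {S7, S18}
  layer 4: {S6, S8, S19}
  layer 5: {S5, S10, S11, S14, S16, S20}
  layer 6: {S9, S15}
Reachable set: {S0, S1, S3, S4, S5, S6, S7, S8, S9, S10, S11, S14, S15, S16, S18, S19, S20, S22}
Count = 18

18


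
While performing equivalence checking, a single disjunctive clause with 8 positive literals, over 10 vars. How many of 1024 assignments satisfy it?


Step 1: Total=2^10=1024
Step 2: Unsat when all 8 false: 2^2=4
Step 3: Sat=1024-4=1020

1020


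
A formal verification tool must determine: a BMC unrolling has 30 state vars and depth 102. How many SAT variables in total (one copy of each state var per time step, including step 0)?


BMC unrolls to depth k, creating one copy of each state var for steps 0..k.
Step count = 102 + 1 = 103 (steps 0 through 102)
Vars per step = 30
Total = 30 * 103 = 3090

3090


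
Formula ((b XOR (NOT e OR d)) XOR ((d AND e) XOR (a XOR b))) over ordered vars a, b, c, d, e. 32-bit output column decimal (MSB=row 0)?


Formula: ((b XOR (NOT e OR d)) XOR ((d AND e) XOR (a XOR b))) over a, b, c, d, e (32 rows)
Evaluate each row (bits = a,b,c,d,e, MSB first):
  row 0 [00000]: ((0 XOR (NOT 0 OR 0)) XOR ((0 AND 0) XOR (0 XOR 0))) -> 1
  row 1 [00001]: ((0 XOR (NOT 1 OR 0)) XOR ((0 AND 1) XOR (0 XOR 0))) -> 0
  row 2 [00010]: ((0 XOR (NOT 0 OR 1)) XOR ((1 AND 0) XOR (0 XOR 0))) -> 1
  row 3 [00011]: ((0 XOR (NOT 1 OR 1)) XOR ((1 AND 1) XOR (0 XOR 0))) -> 0
  row 4 [00100]: ((0 XOR (NOT 0 OR 0)) XOR ((0 AND 0) XOR (0 XOR 0))) -> 1
  row 5 [00101]: ((0 XOR (NOT 1 OR 0)) XOR ((0 AND 1) XOR (0 XOR 0))) -> 0
  row 6 [00110]: ((0 XOR (NOT 0 OR 1)) XOR ((1 AND 0) XOR (0 XOR 0))) -> 1
  row 7 [00111]: ((0 XOR (NOT 1 OR 1)) XOR ((1 AND 1) XOR (0 XOR 0))) -> 0
  row 8 [01000]: ((1 XOR (NOT 0 OR 0)) XOR ((0 AND 0) XOR (0 XOR 1))) -> 1
  row 9 [01001]: ((1 XOR (NOT 1 OR 0)) XOR ((0 AND 1) XOR (0 XOR 1))) -> 0
  row 10 [01010]: ((1 XOR (NOT 0 OR 1)) XOR ((1 AND 0) XOR (0 XOR 1))) -> 1
  row 11 [01011]: ((1 XOR (NOT 1 OR 1)) XOR ((1 AND 1) XOR (0 XOR 1))) -> 0
  row 12 [01100]: ((1 XOR (NOT 0 OR 0)) XOR ((0 AND 0) XOR (0 XOR 1))) -> 1
  row 13 [01101]: ((1 XOR (NOT 1 OR 0)) XOR ((0 AND 1) XOR (0 XOR 1))) -> 0
  row 14 [01110]: ((1 XOR (NOT 0 OR 1)) XOR ((1 AND 0) XOR (0 XOR 1))) -> 1
  row 15 [01111]: ((1 XOR (NOT 1 OR 1)) XOR ((1 AND 1) XOR (0 XOR 1))) -> 0
  row 16 [10000]: ((0 XOR (NOT 0 OR 0)) XOR ((0 AND 0) XOR (1 XOR 0))) -> 0
  row 17 [10001]: ((0 XOR (NOT 1 OR 0)) XOR ((0 AND 1) XOR (1 XOR 0))) -> 1
  row 18 [10010]: ((0 XOR (NOT 0 OR 1)) XOR ((1 AND 0) XOR (1 XOR 0))) -> 0
  row 19 [10011]: ((0 XOR (NOT 1 OR 1)) XOR ((1 AND 1) XOR (1 XOR 0))) -> 1
  row 20 [10100]: ((0 XOR (NOT 0 OR 0)) XOR ((0 AND 0) XOR (1 XOR 0))) -> 0
  row 21 [10101]: ((0 XOR (NOT 1 OR 0)) XOR ((0 AND 1) XOR (1 XOR 0))) -> 1
  row 22 [10110]: ((0 XOR (NOT 0 OR 1)) XOR ((1 AND 0) XOR (1 XOR 0))) -> 0
  row 23 [10111]: ((0 XOR (NOT 1 OR 1)) XOR ((1 AND 1) XOR (1 XOR 0))) -> 1
  row 24 [11000]: ((1 XOR (NOT 0 OR 0)) XOR ((0 AND 0) XOR (1 XOR 1))) -> 0
  row 25 [11001]: ((1 XOR (NOT 1 OR 0)) XOR ((0 AND 1) XOR (1 XOR 1))) -> 1
  row 26 [11010]: ((1 XOR (NOT 0 OR 1)) XOR ((1 AND 0) XOR (1 XOR 1))) -> 0
  row 27 [11011]: ((1 XOR (NOT 1 OR 1)) XOR ((1 AND 1) XOR (1 XOR 1))) -> 1
  row 28 [11100]: ((1 XOR (NOT 0 OR 0)) XOR ((0 AND 0) XOR (1 XOR 1))) -> 0
  row 29 [11101]: ((1 XOR (NOT 1 OR 0)) XOR ((0 AND 1) XOR (1 XOR 1))) -> 1
  row 30 [11110]: ((1 XOR (NOT 0 OR 1)) XOR ((1 AND 0) XOR (1 XOR 1))) -> 0
  row 31 [11111]: ((1 XOR (NOT 1 OR 1)) XOR ((1 AND 1) XOR (1 XOR 1))) -> 1
Full result column, 4 rows per line (a,b,c fixed per line; d,e runs 00..11 left to right):
  rows 0-3 [a,b,c=000]: 1010  = hex A
  rows 4-7 [a,b,c=001]: 1010  = hex A
  rows 8-11 [a,b,c=010]: 1010  = hex A
  rows 12-15 [a,b,c=011]: 1010  = hex A
  rows 16-19 [a,b,c=100]: 0101  = hex 5
  rows 20-23 [a,b,c=101]: 0101  = hex 5
  rows 24-27 [a,b,c=110]: 0101  = hex 5
  rows 28-31 [a,b,c=111]: 0101  = hex 5
Output column (row 0 .. row 31) = 10101010101010100101010101010101
Output column grouped in 4s = 1010 1010 1010 1010 0101 0101 0101 0101 = 0xAAAA5555
Convert to decimal digit by digit (value = value*16 + digit):
  A -> 10
  10*16 + 10 (A) = 170
  170*16 + 10 (A) = 2730
  2730*16 + 10 (A) = 43690
  43690*16 + 5 = 699045
  699045*16 + 5 = 11184725
  11184725*16 + 5 = 178955605
  178955605*16 + 5 = 2863289685
Decimal = 2863289685

2863289685


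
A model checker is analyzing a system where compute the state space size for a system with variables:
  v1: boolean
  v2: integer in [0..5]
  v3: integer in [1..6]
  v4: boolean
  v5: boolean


State space = product of domain sizes of all variables.
Domain sizes:
  v1 (boolean): 2
  v2 (integer in [0..5]): 6
  v3 (integer in [1..6]): 6
  v4 (boolean): 2
  v5 (boolean): 2
Product = 2 * 6 * 6 * 2 * 2 = 288

288


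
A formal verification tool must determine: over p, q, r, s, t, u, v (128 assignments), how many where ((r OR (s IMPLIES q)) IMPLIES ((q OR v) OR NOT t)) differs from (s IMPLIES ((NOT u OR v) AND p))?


F1 = ((r OR (s IMPLIES q)) IMPLIES ((q OR v) OR NOT t))
F2 = (s IMPLIES ((NOT u OR v) AND p))
Evaluate both on each of 128 rows (bits = p,q,r,s,t,u,v):
  row 0 [0000000]: F1=1 F2=1 -> 0
  row 1 [0000001]: F1=1 F2=1 -> 0
  row 2 [0000010]: F1=1 F2=1 -> 0
  row 3 [0000011]: F1=1 F2=1 -> 0
  row 4 [0000100]: F1=0 F2=1 (differ) -> 1
  (every remaining row is evaluated the same way; all 128 results are listed next)
Full result column, 8 rows per line (p,q,r,s fixed per line; t,u,v runs 000..111 left to right):
  rows 0-7 [p,q,r,s=0000]: 00001010  (ones: 2)
  rows 8-15 [p,q,r,s=0001]: 11111111  (ones: 8)
  rows 16-23 [p,q,r,s=0010]: 00001010  (ones: 2)
  rows 24-31 [p,q,r,s=0011]: 11110101  (ones: 6)
  rows 32-39 [p,q,r,s=0100]: 00000000  (ones: 0)
  rows 40-47 [p,q,r,s=0101]: 11111111  (ones: 8)
  rows 48-55 [p,q,r,s=0110]: 00000000  (ones: 0)
  rows 56-63 [p,q,r,s=0111]: 11111111  (ones: 8)
  rows 64-71 [p,q,r,s=1000]: 00001010  (ones: 2)
  rows 72-79 [p,q,r,s=1001]: 00100010  (ones: 2)
  rows 80-87 [p,q,r,s=1010]: 00001010  (ones: 2)
  rows 88-95 [p,q,r,s=1011]: 00101000  (ones: 2)
  rows 96-103 [p,q,r,s=1100]: 00000000  (ones: 0)
  rows 104-111 [p,q,r,s=1101]: 00100010  (ones: 2)
  rows 112-119 [p,q,r,s=1110]: 00000000  (ones: 0)
  rows 120-127 [p,q,r,s=1111]: 00100010  (ones: 2)
Disagreements = 2+8+2+6+0+8+0+8+2+2+2+2+0+2+0+2 = 46

46


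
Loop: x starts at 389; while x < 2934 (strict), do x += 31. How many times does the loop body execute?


Step 1: x goes from 389 toward 2934 by 31; the body runs while x<2934, so iterations = ceil((bound-start)/step)
Step 2: Distance=2545
Step 3: ceil(2545/31)=83

83


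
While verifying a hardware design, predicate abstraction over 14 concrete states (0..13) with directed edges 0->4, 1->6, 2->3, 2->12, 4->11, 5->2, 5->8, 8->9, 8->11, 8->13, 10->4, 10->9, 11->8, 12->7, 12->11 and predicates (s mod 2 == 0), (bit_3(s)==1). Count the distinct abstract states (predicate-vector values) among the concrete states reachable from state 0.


BFS from 0:
Concrete reachable: {0, 4, 8, 9, 11, 13}
Abstract via predicates (s mod 2 == 0), (bit_3(s)==1):
  (0,1) <- {9, 11, 13}
  (1,0) <- {0, 4}
  (1,1) <- {8}
Distinct abstract states = 3

3


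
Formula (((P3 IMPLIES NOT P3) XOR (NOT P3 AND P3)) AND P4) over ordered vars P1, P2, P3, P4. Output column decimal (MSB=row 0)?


Formula: (((P3 IMPLIES NOT P3) XOR (NOT P3 AND P3)) AND P4) over P1, P2, P3, P4 (16 rows)
Evaluate each row (bits = P1,P2,P3,P4, MSB first):
  row 0 [0000]: (((0 IMPLIES NOT 0) XOR (NOT 0 AND 0)) AND 0) -> 0
  row 1 [0001]: (((0 IMPLIES NOT 0) XOR (NOT 0 AND 0)) AND 1) -> 1
  row 2 [0010]: (((1 IMPLIES NOT 1) XOR (NOT 1 AND 1)) AND 0) -> 0
  row 3 [0011]: (((1 IMPLIES NOT 1) XOR (NOT 1 AND 1)) AND 1) -> 0
  row 4 [0100]: (((0 IMPLIES NOT 0) XOR (NOT 0 AND 0)) AND 0) -> 0
  row 5 [0101]: (((0 IMPLIES NOT 0) XOR (NOT 0 AND 0)) AND 1) -> 1
  row 6 [0110]: (((1 IMPLIES NOT 1) XOR (NOT 1 AND 1)) AND 0) -> 0
  row 7 [0111]: (((1 IMPLIES NOT 1) XOR (NOT 1 AND 1)) AND 1) -> 0
  row 8 [1000]: (((0 IMPLIES NOT 0) XOR (NOT 0 AND 0)) AND 0) -> 0
  row 9 [1001]: (((0 IMPLIES NOT 0) XOR (NOT 0 AND 0)) AND 1) -> 1
  row 10 [1010]: (((1 IMPLIES NOT 1) XOR (NOT 1 AND 1)) AND 0) -> 0
  row 11 [1011]: (((1 IMPLIES NOT 1) XOR (NOT 1 AND 1)) AND 1) -> 0
  row 12 [1100]: (((0 IMPLIES NOT 0) XOR (NOT 0 AND 0)) AND 0) -> 0
  row 13 [1101]: (((0 IMPLIES NOT 0) XOR (NOT 0 AND 0)) AND 1) -> 1
  row 14 [1110]: (((1 IMPLIES NOT 1) XOR (NOT 1 AND 1)) AND 0) -> 0
  row 15 [1111]: (((1 IMPLIES NOT 1) XOR (NOT 1 AND 1)) AND 1) -> 0
Full result column, 4 rows per line (P1,P2 fixed per line; P3,P4 runs 00..11 left to right):
  rows 0-3 [P1,P2=00]: 0100  = hex 4
  rows 4-7 [P1,P2=01]: 0100  = hex 4
  rows 8-11 [P1,P2=10]: 0100  = hex 4
  rows 12-15 [P1,P2=11]: 0100  = hex 4
Output column (row 0 .. row 15) = 0100010001000100
Output column grouped in 4s = 0100 0100 0100 0100 = 0x4444
Convert to decimal digit by digit (value = value*16 + digit):
  4 -> 4
  4*16 + 4 = 68
  68*16 + 4 = 1092
  1092*16 + 4 = 17476
Decimal = 17476

17476
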